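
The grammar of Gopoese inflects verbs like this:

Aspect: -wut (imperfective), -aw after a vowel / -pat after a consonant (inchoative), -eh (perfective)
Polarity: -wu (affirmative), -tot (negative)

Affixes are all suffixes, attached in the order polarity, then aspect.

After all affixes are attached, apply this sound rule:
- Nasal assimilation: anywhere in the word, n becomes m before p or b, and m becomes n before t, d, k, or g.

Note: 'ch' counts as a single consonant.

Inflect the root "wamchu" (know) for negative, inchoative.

Attach polarity negative -tot → wamchutot.
Attach aspect inchoative -pat (after consonant 't') → wamchutotpat.
Nasal assimilation: no change.

wamchutotpat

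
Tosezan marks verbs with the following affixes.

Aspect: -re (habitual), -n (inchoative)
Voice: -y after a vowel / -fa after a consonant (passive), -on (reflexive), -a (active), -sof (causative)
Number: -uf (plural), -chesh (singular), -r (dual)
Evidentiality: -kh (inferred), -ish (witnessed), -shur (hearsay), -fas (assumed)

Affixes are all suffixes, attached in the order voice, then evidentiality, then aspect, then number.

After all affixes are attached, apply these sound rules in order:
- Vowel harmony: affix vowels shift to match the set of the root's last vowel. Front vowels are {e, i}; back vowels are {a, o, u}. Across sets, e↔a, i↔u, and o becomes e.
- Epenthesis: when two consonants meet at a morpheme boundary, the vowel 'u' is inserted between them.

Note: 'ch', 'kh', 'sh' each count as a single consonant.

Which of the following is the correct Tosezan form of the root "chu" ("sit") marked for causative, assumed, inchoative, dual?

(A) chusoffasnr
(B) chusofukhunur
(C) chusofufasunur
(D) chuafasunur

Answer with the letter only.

C

Attach voice causative -sof → chusof.
Attach evidentiality assumed -fas → chusoffas.
Attach aspect inchoative -n → chusoffasn.
Attach number dual -r → chusoffasnr.
Vowel harmony: no change.
Apply epenthesis: chusoffasnr → chusofufasunur.
So the correct form is chusofufasunur, option (C).
(B) chusofukhunur is wrong: it uses inferred instead of assumed for evidentiality.
(A) chusoffasnr is wrong: it fails to apply the sound rule(s).
(D) chuafasunur is wrong: it uses active instead of causative for voice.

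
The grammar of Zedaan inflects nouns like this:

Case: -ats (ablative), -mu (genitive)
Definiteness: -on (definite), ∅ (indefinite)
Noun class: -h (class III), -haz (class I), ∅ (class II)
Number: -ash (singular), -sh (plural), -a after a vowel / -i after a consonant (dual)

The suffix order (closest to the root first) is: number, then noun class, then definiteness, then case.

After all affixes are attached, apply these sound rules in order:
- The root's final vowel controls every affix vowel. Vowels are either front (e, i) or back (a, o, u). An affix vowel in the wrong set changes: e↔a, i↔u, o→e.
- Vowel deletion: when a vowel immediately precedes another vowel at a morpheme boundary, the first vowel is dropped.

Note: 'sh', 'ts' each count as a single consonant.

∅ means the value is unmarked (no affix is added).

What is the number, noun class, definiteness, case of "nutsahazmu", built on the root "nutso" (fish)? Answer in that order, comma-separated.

dual, class I, indefinite, genitive

Segment: nutso-a-haz-mu.
number: -a/i → dual.
noun class: -haz → class I.
definiteness: ∅ → indefinite.
case: -mu → genitive.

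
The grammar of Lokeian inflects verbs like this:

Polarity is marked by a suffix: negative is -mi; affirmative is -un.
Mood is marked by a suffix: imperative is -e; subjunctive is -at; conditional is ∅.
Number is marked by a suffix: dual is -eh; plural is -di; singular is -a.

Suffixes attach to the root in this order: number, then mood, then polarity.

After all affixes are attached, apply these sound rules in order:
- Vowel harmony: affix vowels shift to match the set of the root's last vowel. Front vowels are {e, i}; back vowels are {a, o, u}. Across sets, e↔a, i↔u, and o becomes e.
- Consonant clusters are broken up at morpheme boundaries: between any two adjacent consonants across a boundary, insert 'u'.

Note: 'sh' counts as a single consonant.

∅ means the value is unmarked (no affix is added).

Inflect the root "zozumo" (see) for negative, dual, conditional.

zozumoahumu

Attach number dual -eh → zozumoeh.
mood = conditional: zero marking, form stays zozumoeh.
Attach polarity negative -mi → zozumoehmi.
Apply vowel harmony: zozumoehmi → zozumoahmu.
Apply epenthesis: zozumoahmu → zozumoahumu.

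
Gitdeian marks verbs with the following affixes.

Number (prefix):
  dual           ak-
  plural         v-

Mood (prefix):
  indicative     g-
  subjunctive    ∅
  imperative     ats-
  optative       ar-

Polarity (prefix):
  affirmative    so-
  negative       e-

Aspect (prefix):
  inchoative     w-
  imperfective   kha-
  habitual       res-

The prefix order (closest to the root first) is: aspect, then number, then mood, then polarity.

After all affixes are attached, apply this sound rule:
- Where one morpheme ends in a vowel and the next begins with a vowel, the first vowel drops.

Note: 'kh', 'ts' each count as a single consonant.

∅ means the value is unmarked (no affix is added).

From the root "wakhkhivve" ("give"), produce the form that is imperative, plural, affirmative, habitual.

satsvreswakhkhivve

Attach aspect habitual res- → reswakhkhivve.
Attach number plural v- → vreswakhkhivve.
Attach mood imperative ats- → atsvreswakhkhivve.
Attach polarity affirmative so- → soatsvreswakhkhivve.
Apply vowel deletion: soatsvreswakhkhivve → satsvreswakhkhivve.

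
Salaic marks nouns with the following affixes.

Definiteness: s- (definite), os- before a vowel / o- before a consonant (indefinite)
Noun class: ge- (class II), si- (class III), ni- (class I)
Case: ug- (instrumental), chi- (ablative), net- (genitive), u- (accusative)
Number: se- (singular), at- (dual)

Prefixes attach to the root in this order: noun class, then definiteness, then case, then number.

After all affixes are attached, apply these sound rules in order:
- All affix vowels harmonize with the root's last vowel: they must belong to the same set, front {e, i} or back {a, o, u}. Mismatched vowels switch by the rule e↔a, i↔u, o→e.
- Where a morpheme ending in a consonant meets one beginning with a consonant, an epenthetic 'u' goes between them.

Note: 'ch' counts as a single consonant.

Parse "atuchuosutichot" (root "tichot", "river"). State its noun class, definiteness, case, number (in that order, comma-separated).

class III, indefinite, ablative, dual

Segment: at-chi-o-si-tichot.
noun class: si- → class III.
definiteness: os/o- → indefinite.
case: chi- → ablative.
number: at- → dual.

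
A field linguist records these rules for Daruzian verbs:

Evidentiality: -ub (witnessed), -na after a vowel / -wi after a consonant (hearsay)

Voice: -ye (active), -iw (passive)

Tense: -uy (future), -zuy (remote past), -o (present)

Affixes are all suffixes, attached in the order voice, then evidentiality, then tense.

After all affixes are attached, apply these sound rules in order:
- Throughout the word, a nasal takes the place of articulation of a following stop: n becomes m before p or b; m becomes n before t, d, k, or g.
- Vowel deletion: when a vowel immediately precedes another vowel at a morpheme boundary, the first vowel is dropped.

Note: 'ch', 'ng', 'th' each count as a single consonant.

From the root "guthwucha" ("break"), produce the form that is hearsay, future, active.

Attach voice active -ye → guthwuchaye.
Attach evidentiality hearsay -na (after vowel 'e') → guthwuchayena.
Attach tense future -uy → guthwuchayenauy.
Nasal assimilation: no change.
Apply vowel deletion: guthwuchayenauy → guthwuchayenuy.

guthwuchayenuy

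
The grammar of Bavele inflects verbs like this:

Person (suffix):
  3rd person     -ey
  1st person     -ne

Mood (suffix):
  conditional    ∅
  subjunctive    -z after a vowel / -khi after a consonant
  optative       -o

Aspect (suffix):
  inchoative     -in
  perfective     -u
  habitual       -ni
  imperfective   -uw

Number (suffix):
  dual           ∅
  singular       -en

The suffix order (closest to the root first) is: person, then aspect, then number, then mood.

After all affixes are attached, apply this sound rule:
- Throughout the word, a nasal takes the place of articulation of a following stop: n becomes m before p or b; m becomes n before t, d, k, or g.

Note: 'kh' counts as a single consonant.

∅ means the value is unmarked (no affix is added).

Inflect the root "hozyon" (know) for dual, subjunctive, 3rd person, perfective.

Attach person 3rd person -ey → hozyoney.
Attach aspect perfective -u → hozyoneyu.
number = dual: zero marking, form stays hozyoneyu.
Attach mood subjunctive -z (after vowel 'u') → hozyoneyuz.
Nasal assimilation: no change.

hozyoneyuz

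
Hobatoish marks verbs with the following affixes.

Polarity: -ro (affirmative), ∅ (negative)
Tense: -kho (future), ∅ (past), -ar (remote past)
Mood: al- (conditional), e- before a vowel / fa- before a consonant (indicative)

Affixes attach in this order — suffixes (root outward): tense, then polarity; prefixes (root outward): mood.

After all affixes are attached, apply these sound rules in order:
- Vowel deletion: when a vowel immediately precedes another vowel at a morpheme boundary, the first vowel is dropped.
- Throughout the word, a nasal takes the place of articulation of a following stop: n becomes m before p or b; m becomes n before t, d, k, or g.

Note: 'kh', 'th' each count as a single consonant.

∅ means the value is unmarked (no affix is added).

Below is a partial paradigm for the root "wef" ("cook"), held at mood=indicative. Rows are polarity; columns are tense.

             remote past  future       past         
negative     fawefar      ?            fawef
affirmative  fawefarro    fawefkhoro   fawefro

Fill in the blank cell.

fawefkho

Attach mood indicative fa- (before consonant 'w') → fawef.
Attach tense future -kho → fawefkho.
polarity = negative: zero marking, form stays fawefkho.
Vowel deletion: no change.
Nasal assimilation: no change.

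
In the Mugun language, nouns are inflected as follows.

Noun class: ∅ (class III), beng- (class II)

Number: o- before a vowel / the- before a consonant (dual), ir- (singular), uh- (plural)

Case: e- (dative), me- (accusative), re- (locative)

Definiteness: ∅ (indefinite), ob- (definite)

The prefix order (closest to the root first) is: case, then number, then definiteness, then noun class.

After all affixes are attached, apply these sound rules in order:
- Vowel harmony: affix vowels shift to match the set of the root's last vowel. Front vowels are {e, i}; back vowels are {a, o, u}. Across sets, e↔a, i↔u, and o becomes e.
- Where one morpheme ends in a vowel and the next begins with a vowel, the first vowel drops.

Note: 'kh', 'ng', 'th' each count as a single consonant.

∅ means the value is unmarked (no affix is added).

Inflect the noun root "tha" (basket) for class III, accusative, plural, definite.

obuhmatha

Attach case accusative me- → metha.
Attach number plural uh- → uhmetha.
Attach definiteness definite ob- → obuhmetha.
noun class = class III: zero marking, form stays obuhmetha.
Apply vowel harmony: obuhmetha → obuhmatha.
Vowel deletion: no change.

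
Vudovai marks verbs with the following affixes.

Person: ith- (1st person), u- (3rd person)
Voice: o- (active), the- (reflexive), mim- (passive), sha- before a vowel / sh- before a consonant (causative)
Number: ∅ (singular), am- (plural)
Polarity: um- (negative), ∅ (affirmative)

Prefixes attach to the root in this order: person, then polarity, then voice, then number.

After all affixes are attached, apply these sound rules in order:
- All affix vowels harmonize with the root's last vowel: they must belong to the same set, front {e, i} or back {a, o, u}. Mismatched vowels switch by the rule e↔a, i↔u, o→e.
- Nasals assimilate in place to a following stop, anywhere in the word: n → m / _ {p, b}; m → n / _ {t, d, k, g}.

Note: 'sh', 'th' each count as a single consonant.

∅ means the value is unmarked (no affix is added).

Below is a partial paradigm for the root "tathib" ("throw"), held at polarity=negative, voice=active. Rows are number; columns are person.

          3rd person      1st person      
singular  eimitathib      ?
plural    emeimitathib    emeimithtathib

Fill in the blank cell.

eimithtathib

Attach person 1st person ith- → ithtathib.
Attach polarity negative um- → umithtathib.
Attach voice active o- → oumithtathib.
number = singular: zero marking, form stays oumithtathib.
Apply vowel harmony: oumithtathib → eimithtathib.
Nasal assimilation: no change.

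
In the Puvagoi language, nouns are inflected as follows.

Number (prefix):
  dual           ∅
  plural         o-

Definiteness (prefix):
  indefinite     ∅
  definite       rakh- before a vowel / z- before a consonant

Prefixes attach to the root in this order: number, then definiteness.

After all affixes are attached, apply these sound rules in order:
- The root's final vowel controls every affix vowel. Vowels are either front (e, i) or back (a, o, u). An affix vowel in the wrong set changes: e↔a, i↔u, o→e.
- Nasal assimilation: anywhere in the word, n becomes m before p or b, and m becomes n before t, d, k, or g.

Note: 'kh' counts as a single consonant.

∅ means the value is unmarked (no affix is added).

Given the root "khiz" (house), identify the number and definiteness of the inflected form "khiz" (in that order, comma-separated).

dual, indefinite

Segment: khiz.
number: ∅ → dual.
definiteness: ∅ → indefinite.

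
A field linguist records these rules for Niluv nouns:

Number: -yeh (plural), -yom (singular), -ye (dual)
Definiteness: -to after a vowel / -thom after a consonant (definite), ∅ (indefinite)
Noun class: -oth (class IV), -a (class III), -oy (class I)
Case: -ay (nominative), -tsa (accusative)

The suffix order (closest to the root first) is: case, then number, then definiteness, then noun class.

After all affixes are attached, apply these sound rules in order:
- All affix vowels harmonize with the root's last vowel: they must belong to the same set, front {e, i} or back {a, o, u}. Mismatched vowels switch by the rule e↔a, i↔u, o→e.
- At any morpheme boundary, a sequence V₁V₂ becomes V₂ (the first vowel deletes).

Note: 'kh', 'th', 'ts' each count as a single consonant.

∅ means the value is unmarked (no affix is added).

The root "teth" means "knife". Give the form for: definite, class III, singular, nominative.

Attach case nominative -ay → tethay.
Attach number singular -yom → tethayyom.
Attach definiteness definite -thom (after consonant 'm') → tethayyomthom.
Attach noun class class III -a → tethayyomthoma.
Apply vowel harmony: tethayyomthoma → tetheyyemtheme.
Vowel deletion: no change.

tetheyyemtheme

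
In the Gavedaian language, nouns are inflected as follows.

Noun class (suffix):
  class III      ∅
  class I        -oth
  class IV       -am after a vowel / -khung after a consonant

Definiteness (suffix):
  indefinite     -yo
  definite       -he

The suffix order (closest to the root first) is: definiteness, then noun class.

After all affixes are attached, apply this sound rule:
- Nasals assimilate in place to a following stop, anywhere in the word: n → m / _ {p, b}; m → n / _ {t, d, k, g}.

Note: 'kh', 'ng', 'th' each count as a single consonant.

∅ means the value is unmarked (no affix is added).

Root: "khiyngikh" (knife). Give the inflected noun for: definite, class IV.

khiyngikhheam

Attach definiteness definite -he → khiyngikhhe.
Attach noun class class IV -am (after vowel 'e') → khiyngikhheam.
Nasal assimilation: no change.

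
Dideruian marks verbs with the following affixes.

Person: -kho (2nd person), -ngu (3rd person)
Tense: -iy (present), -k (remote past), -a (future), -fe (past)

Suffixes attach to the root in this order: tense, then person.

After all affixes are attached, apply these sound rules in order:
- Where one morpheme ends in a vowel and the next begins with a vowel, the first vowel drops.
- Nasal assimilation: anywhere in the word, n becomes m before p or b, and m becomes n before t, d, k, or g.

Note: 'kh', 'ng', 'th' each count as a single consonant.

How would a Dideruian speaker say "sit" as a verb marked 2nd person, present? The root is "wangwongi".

wangwongiykho

Attach tense present -iy → wangwongiiy.
Attach person 2nd person -kho → wangwongiiykho.
Apply vowel deletion: wangwongiiykho → wangwongiykho.
Nasal assimilation: no change.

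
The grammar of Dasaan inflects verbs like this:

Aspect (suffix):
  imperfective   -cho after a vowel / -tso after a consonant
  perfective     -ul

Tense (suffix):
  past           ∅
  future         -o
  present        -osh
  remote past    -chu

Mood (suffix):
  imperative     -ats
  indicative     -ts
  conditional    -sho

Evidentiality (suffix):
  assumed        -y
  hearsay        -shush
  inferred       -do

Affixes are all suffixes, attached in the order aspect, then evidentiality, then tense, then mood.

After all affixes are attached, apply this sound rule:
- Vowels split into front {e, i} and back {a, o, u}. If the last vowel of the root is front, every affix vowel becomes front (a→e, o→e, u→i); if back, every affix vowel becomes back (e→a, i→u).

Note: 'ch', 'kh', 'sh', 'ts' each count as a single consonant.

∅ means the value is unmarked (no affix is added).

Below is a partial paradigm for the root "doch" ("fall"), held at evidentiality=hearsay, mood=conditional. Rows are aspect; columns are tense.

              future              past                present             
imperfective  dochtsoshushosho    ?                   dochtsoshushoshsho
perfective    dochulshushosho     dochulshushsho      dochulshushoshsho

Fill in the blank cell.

Attach aspect imperfective -tso (after consonant 'ch') → dochtso.
Attach evidentiality hearsay -shush → dochtsoshush.
tense = past: zero marking, form stays dochtsoshush.
Attach mood conditional -sho → dochtsoshushsho.
Vowel harmony: no change.

dochtsoshushsho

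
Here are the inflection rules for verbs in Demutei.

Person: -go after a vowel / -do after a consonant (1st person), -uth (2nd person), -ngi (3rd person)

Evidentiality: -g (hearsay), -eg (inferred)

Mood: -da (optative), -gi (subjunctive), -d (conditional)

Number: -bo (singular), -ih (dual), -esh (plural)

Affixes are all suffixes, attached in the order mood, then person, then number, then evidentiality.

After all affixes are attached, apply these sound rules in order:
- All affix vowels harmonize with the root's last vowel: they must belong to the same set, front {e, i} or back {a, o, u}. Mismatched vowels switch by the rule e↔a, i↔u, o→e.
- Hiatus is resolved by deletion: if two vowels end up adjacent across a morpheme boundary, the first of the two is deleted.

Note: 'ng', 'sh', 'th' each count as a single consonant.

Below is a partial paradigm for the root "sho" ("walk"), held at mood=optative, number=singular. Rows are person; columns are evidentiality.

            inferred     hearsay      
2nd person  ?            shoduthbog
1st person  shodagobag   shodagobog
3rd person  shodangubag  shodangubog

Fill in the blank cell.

Attach mood optative -da → shoda.
Attach person 2nd person -uth → shodauth.
Attach number singular -bo → shodauthbo.
Attach evidentiality inferred -eg → shodauthboeg.
Apply vowel harmony: shodauthboeg → shodauthboag.
Apply vowel deletion: shodauthboag → shoduthbag.

shoduthbag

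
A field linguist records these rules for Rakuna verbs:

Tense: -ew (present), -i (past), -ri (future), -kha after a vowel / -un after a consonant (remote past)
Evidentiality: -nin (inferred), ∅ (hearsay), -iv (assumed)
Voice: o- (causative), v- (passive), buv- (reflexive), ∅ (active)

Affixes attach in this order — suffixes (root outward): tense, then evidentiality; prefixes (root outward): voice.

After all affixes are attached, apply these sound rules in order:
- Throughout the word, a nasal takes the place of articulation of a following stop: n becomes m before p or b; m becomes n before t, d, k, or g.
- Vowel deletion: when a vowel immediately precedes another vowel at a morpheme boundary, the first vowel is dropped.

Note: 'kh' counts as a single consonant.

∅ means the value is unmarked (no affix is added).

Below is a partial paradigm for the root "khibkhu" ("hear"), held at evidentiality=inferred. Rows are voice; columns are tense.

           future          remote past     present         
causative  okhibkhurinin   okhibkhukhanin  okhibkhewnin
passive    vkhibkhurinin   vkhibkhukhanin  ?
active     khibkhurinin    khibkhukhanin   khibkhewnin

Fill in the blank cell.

Attach voice passive v- → vkhibkhu.
Attach tense present -ew → vkhibkhuew.
Attach evidentiality inferred -nin → vkhibkhuewnin.
Nasal assimilation: no change.
Apply vowel deletion: vkhibkhuewnin → vkhibkhewnin.

vkhibkhewnin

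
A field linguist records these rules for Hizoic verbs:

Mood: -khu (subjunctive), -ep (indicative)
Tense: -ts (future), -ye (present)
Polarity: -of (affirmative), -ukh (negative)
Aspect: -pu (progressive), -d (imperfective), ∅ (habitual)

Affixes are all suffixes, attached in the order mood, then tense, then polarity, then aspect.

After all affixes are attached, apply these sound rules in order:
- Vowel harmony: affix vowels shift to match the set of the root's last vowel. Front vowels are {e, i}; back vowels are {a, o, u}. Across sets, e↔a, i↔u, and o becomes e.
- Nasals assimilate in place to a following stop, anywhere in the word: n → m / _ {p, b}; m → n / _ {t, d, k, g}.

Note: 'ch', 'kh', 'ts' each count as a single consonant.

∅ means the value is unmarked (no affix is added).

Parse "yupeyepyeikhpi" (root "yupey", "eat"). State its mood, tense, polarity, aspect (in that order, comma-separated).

indicative, present, negative, progressive

Segment: yupey-ep-ye-ukh-pu.
mood: -ep → indicative.
tense: -ye → present.
polarity: -ukh → negative.
aspect: -pu → progressive.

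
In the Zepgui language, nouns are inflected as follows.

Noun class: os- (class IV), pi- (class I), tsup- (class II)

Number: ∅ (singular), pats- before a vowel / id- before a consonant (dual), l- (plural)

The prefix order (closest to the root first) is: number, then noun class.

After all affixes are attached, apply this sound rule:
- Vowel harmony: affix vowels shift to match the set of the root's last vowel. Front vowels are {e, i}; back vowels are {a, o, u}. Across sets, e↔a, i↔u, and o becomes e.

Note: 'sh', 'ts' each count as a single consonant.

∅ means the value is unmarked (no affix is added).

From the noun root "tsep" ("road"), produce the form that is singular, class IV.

estsep

number = singular: zero marking, form stays tsep.
Attach noun class class IV os- → ostsep.
Apply vowel harmony: ostsep → estsep.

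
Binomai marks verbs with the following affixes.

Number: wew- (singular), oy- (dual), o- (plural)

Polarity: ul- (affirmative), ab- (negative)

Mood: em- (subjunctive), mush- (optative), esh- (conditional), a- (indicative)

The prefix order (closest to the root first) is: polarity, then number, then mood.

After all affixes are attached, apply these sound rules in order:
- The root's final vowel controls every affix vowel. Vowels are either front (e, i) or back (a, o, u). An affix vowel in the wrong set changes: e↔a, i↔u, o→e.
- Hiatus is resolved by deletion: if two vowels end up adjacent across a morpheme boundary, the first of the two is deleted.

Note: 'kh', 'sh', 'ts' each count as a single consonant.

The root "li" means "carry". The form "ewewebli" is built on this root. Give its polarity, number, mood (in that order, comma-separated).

negative, singular, indicative

Segment: a-wew-ab-li.
polarity: ab- → negative.
number: wew- → singular.
mood: a- → indicative.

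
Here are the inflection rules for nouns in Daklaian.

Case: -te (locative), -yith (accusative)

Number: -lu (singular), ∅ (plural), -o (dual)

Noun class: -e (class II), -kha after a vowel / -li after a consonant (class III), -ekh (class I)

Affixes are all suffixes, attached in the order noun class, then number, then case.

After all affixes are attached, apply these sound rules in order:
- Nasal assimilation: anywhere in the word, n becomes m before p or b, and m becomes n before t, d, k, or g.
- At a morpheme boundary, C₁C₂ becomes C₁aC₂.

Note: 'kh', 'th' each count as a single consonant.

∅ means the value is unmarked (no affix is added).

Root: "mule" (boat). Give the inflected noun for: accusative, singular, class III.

mulekhaluyith

Attach noun class class III -kha (after vowel 'e') → mulekha.
Attach number singular -lu → mulekhalu.
Attach case accusative -yith → mulekhaluyith.
Nasal assimilation: no change.
Epenthesis: no change.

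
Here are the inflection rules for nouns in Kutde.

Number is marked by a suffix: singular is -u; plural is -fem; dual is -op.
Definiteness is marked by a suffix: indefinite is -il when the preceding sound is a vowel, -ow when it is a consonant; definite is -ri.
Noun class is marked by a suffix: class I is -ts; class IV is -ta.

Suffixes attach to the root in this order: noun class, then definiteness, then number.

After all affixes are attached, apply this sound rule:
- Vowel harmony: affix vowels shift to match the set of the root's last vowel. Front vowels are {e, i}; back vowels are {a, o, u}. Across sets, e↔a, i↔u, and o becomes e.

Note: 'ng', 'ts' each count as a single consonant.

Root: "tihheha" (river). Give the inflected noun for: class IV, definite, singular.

Attach noun class class IV -ta → tihhehata.
Attach definiteness definite -ri → tihhehatari.
Attach number singular -u → tihhehatariu.
Apply vowel harmony: tihhehatariu → tihhehataruu.

tihhehataruu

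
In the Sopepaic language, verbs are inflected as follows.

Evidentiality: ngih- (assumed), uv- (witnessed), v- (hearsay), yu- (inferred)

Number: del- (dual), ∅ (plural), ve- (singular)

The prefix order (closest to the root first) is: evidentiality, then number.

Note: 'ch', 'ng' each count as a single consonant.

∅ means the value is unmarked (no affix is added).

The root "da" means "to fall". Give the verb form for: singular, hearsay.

Attach evidentiality hearsay v- → vda.
Attach number singular ve- → vevda.

vevda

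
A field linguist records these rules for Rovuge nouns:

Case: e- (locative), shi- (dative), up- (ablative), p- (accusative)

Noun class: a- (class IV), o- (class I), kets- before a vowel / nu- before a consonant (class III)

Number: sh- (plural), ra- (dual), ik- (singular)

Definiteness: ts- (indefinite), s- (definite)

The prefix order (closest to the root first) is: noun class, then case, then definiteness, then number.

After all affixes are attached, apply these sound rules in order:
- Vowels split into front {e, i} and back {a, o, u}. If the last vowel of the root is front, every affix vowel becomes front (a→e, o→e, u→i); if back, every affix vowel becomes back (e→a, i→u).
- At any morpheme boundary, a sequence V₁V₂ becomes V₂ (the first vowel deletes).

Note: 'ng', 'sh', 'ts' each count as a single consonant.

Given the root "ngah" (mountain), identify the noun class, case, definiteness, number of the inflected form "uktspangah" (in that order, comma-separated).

Segment: ik-ts-p-a-ngah.
noun class: a- → class IV.
case: p- → accusative.
definiteness: ts- → indefinite.
number: ik- → singular.

class IV, accusative, indefinite, singular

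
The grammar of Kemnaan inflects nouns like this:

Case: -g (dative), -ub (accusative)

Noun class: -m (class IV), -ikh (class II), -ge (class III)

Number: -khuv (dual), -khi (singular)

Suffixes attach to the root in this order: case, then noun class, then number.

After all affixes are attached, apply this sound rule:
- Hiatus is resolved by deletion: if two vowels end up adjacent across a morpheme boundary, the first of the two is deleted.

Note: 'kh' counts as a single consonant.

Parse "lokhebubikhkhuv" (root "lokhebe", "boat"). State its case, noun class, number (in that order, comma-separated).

Segment: lokhebe-ub-ikh-khuv.
case: -ub → accusative.
noun class: -ikh → class II.
number: -khuv → dual.

accusative, class II, dual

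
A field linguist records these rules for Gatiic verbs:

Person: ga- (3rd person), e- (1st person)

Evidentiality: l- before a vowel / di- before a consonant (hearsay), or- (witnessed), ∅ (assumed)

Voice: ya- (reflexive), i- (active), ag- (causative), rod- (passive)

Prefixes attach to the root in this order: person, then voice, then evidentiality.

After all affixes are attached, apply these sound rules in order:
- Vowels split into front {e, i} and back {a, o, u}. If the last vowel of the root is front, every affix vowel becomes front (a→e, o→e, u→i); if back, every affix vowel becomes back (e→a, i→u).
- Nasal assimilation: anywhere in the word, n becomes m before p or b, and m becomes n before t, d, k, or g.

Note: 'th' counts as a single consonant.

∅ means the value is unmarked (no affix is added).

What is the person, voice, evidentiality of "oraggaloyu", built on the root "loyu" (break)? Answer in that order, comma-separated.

Segment: or-ag-ga-loyu.
person: ga- → 3rd person.
voice: ag- → causative.
evidentiality: or- → witnessed.

3rd person, causative, witnessed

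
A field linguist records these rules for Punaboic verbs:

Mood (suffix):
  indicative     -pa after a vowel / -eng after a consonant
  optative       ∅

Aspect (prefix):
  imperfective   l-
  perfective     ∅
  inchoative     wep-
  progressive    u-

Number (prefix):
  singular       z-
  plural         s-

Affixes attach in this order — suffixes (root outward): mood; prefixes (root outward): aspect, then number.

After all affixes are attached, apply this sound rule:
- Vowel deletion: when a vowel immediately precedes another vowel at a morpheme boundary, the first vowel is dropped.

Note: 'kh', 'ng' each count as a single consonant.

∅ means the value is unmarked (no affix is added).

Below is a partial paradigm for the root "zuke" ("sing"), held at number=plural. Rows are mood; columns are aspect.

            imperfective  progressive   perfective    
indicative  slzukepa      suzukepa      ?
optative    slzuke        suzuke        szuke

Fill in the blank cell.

Attach mood indicative -pa (after vowel 'e') → zukepa.
aspect = perfective: zero marking, form stays zukepa.
Attach number plural s- → szukepa.
Vowel deletion: no change.

szukepa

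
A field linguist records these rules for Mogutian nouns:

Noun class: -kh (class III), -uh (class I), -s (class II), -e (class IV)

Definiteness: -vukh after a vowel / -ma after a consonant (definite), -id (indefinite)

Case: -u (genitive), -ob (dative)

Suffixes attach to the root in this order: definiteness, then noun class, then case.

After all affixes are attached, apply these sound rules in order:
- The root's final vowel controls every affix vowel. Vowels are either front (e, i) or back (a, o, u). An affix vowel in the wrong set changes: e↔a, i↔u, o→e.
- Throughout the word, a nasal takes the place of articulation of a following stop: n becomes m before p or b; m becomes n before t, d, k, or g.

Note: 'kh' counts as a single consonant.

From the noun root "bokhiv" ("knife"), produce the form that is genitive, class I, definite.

bokhivmeihi

Attach definiteness definite -ma (after consonant 'v') → bokhivma.
Attach noun class class I -uh → bokhivmauh.
Attach case genitive -u → bokhivmauhu.
Apply vowel harmony: bokhivmauhu → bokhivmeihi.
Nasal assimilation: no change.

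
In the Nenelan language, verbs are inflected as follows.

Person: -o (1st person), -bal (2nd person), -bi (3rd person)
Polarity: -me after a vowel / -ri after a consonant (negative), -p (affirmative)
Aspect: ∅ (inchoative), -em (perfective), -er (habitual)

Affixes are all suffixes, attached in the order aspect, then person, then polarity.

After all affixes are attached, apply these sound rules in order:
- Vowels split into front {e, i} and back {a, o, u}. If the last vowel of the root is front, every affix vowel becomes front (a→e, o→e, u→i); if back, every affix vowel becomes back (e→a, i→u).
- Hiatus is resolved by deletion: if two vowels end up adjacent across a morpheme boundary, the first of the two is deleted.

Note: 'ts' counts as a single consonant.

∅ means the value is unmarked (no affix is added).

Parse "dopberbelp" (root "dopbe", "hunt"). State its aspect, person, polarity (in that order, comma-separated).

Segment: dopbe-er-bal-p.
aspect: -er → habitual.
person: -bal → 2nd person.
polarity: -p → affirmative.

habitual, 2nd person, affirmative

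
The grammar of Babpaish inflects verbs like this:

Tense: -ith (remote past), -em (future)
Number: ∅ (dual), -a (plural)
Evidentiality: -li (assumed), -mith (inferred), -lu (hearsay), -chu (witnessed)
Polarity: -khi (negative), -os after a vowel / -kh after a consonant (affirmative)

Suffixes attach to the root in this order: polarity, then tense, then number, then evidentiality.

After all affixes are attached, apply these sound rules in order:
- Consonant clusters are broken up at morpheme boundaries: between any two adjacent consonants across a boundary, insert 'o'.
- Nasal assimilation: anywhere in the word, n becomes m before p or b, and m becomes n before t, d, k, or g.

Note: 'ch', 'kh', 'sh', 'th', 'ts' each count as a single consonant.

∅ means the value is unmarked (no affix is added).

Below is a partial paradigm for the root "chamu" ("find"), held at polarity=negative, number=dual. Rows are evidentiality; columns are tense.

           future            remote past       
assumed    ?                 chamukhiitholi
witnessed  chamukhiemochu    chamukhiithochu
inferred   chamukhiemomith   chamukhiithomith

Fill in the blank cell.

Attach polarity negative -khi → chamukhi.
Attach tense future -em → chamukhiem.
number = dual: zero marking, form stays chamukhiem.
Attach evidentiality assumed -li → chamukhiemli.
Apply epenthesis: chamukhiemli → chamukhiemoli.
Nasal assimilation: no change.

chamukhiemoli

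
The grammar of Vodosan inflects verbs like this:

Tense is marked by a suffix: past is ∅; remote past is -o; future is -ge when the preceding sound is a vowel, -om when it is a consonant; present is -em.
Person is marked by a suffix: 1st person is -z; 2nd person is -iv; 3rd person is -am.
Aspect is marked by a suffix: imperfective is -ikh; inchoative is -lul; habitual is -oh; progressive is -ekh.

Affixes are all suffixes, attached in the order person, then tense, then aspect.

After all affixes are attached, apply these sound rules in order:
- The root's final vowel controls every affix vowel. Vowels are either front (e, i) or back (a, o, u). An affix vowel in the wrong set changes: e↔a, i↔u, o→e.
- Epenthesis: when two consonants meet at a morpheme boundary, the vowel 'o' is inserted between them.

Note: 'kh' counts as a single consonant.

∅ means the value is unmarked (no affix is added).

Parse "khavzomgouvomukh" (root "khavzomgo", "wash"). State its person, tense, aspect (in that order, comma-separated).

2nd person, future, imperfective

Segment: khavzomgo-iv-om-ikh.
person: -iv → 2nd person.
tense: -ge/om → future.
aspect: -ikh → imperfective.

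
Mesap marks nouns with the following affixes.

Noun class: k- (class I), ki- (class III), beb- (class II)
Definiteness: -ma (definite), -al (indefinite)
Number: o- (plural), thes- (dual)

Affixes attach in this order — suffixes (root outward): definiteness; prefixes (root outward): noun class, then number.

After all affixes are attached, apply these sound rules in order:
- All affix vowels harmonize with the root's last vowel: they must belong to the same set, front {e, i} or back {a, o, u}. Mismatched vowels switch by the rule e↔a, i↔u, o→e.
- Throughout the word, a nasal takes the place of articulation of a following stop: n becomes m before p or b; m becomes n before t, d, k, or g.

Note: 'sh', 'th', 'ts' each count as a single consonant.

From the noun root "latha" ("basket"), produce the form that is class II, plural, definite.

obablathama

Attach noun class class II beb- → beblatha.
Attach definiteness definite -ma → beblathama.
Attach number plural o- → obeblathama.
Apply vowel harmony: obeblathama → obablathama.
Nasal assimilation: no change.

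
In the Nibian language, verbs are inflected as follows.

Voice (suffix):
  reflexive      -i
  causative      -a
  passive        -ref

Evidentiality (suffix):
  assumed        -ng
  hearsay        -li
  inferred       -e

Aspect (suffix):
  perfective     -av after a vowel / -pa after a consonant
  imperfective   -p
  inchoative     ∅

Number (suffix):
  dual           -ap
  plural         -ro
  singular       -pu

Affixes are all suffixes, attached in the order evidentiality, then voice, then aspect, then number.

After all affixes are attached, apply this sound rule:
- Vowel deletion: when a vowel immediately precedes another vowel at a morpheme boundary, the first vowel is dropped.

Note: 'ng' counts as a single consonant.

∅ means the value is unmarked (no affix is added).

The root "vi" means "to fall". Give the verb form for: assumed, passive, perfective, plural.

Attach evidentiality assumed -ng → ving.
Attach voice passive -ref → vingref.
Attach aspect perfective -pa (after consonant 'f') → vingrefpa.
Attach number plural -ro → vingrefparo.
Vowel deletion: no change.

vingrefparo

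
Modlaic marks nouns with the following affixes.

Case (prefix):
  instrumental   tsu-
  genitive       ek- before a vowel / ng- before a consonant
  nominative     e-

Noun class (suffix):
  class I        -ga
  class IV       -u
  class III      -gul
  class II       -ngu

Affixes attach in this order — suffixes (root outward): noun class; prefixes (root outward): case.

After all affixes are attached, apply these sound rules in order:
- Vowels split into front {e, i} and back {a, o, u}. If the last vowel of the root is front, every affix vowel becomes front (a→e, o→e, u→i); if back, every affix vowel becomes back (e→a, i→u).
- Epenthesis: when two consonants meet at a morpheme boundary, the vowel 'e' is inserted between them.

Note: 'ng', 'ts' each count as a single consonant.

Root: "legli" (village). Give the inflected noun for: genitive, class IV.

ngeleglii

Attach case genitive ng- (before consonant 'l') → nglegli.
Attach noun class class IV -u → nglegliu.
Apply vowel harmony: nglegliu → ngleglii.
Apply epenthesis: ngleglii → ngeleglii.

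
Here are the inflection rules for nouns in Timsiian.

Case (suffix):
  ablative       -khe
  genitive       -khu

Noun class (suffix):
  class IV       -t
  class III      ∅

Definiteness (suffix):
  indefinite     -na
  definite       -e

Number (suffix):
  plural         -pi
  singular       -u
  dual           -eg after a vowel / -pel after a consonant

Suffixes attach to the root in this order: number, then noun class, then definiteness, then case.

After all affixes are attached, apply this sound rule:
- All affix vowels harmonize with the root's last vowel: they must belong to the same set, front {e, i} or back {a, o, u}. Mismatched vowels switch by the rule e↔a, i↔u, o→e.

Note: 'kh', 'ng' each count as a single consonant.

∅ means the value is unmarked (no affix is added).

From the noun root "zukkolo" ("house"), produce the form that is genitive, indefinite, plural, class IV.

Attach number plural -pi → zukkolopi.
Attach noun class class IV -t → zukkolopit.
Attach definiteness indefinite -na → zukkolopitna.
Attach case genitive -khu → zukkolopitnakhu.
Apply vowel harmony: zukkolopitnakhu → zukkoloputnakhu.

zukkoloputnakhu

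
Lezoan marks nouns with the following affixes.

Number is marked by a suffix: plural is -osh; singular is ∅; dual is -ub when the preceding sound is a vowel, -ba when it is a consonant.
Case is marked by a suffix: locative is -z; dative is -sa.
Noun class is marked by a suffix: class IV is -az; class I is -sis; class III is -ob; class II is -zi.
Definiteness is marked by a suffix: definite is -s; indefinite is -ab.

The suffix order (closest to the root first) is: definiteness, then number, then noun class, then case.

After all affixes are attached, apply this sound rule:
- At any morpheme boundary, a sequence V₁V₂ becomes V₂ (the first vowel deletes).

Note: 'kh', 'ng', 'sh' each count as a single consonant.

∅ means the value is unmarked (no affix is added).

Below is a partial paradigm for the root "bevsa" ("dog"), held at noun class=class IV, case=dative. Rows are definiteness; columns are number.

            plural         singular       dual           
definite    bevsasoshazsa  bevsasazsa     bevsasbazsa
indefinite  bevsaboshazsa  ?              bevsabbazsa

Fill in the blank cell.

bevsabazsa

Attach definiteness indefinite -ab → bevsaab.
number = singular: zero marking, form stays bevsaab.
Attach noun class class IV -az → bevsaabaz.
Attach case dative -sa → bevsaabazsa.
Apply vowel deletion: bevsaabazsa → bevsabazsa.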